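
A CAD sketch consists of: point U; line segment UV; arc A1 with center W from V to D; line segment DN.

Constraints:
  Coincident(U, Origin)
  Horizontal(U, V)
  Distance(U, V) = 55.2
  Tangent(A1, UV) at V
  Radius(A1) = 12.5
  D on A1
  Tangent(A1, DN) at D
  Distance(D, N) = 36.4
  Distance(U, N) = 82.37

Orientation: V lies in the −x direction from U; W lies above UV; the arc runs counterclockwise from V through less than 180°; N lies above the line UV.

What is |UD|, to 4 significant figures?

49.08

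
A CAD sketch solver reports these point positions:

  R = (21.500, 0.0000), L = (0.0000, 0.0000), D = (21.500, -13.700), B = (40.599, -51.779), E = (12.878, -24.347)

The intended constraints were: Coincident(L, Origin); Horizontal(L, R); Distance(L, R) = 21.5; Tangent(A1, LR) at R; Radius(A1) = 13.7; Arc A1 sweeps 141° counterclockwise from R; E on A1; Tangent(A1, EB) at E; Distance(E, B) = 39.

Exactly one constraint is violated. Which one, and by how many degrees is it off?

Tangent(A1, EB) at E — off by 5.70°.

L = (0.00, 0.00) ✓; L.y = 0.00, R.y = 0.00 ✓; |LR| = 21.50 ✓; ∠(DR, RL) = 90.00° ✓; |DR| = 13.70 ✓; bearing(D→E) − bearing(D→R) = 141.0° ✓; |DE| = 13.70 ✓; ∠(DE, EB) = 95.70° ✗; |EB| = 39.00 ✓.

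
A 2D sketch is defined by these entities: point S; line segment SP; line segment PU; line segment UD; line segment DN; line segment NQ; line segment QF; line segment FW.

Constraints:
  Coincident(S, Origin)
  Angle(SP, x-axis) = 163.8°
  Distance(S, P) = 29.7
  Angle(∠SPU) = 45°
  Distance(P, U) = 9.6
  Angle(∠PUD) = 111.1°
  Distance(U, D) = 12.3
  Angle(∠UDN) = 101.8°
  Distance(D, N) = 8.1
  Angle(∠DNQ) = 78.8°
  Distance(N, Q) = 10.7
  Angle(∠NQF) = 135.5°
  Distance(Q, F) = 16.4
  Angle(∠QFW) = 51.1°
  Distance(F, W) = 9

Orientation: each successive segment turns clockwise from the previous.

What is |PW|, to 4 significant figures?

13.95

S is at the origin; SP runs at 163.8° with length 29.7, so P = (-28.52, 8.286). ∠SPU = 45.0° gives PU at 28.80° from the x-axis; with |PU| = 9.6, U = (-20.11, 12.91). ∠PUD = 111.1° gives UD at -40.10° from the x-axis; with |UD| = 12.3, D = (-10.70, 4.988). ∠UDN = 101.8° gives DN at -118.3° from the x-axis; with |DN| = 8.1, N = (-14.54, -2.144). ∠DNQ = 78.8° gives NQ at 140.5° from the x-axis; with |NQ| = 10.7, Q = (-22.80, 4.662). ∠NQF = 135.5° gives QF at 96.00° from the x-axis; with |QF| = 16.4, F = (-24.51, 20.97). ∠QFW = 51.1° gives FW at -32.90° from the x-axis; with |FW| = 9.0, W = (-16.95, 16.08). Then |PW| = |W − P| = 13.95.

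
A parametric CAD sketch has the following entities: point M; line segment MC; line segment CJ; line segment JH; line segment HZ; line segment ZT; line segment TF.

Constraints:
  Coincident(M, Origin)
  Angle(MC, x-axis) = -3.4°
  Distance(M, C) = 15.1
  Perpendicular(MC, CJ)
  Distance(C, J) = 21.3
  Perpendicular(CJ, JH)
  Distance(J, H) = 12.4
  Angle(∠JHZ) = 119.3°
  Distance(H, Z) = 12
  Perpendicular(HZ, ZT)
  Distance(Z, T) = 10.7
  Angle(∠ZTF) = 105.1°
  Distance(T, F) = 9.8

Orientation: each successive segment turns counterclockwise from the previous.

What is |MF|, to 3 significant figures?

18.1

M is at the origin; MC runs at -3.4° with length 15.1, so C = (15.1, -0.896). MC is perpendicular to CJ, so CJ runs at 86.6°; with |CJ| = 21.3, J = (16.3, 20.4). CJ is perpendicular to JH, so JH runs at 177°; with |JH| = 12.4, H = (3.96, 21.1). ∠JHZ = 119.3° gives HZ at -123° from the x-axis; with |HZ| = 12.0, Z = (-2.52, 11.0). HZ is perpendicular to ZT, so ZT runs at -32.7°; with |ZT| = 10.7, T = (6.48, 5.22). ∠ZTF = 105.1° gives TF at 42.2° from the x-axis; with |TF| = 9.8, F = (13.7, 11.8). Then |MF| = |F − M| = 18.1.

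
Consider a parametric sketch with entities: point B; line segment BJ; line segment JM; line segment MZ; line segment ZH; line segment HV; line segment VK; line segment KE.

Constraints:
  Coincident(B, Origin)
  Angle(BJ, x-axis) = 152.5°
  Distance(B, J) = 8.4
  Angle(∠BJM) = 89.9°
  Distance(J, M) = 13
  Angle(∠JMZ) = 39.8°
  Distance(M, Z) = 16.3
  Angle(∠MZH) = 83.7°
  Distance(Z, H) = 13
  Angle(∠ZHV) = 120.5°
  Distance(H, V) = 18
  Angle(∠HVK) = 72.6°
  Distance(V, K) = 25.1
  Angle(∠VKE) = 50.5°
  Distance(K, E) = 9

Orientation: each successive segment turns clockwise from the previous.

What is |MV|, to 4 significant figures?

20.36

B is at the origin; BJ runs at 152.5° with length 8.4, so J = (-7.451, 3.879). ∠BJM = 89.9° gives JM at 62.40° from the x-axis; with |JM| = 13.0, M = (-1.428, 15.40). ∠JMZ = 39.8° gives MZ at -77.80° from the x-axis; with |MZ| = 16.3, Z = (2.017, -0.5325). ∠MZH = 83.7° gives ZH at -174.1° from the x-axis; with |ZH| = 13.0, H = (-10.91, -1.869). ∠ZHV = 120.5° gives HV at 126.4° from the x-axis; with |HV| = 18.0, V = (-21.60, 12.62). Then |MV| = |V − M| = 20.36.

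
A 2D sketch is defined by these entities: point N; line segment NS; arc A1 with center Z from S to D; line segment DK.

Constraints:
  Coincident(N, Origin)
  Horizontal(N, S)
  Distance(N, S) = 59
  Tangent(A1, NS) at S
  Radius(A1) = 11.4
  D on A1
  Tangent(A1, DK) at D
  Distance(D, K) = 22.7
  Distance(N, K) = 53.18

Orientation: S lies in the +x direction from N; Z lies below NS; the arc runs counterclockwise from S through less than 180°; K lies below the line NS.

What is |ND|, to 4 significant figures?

48.69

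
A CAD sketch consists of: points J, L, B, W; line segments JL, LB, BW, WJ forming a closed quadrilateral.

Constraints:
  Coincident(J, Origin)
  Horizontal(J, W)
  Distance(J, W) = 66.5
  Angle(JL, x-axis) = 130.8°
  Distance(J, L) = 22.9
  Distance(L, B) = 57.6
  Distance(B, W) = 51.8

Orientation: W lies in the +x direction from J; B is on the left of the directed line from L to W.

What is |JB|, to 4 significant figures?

56.24

Checks: |LB| = 57.60 ✓; |BW| = 51.80 ✓.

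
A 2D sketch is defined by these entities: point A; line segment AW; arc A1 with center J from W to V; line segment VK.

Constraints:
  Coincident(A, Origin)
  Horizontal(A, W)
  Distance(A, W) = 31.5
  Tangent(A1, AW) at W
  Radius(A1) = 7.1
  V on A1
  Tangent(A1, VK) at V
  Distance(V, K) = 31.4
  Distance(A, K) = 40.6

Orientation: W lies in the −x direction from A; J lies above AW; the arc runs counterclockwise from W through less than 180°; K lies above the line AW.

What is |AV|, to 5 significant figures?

25.191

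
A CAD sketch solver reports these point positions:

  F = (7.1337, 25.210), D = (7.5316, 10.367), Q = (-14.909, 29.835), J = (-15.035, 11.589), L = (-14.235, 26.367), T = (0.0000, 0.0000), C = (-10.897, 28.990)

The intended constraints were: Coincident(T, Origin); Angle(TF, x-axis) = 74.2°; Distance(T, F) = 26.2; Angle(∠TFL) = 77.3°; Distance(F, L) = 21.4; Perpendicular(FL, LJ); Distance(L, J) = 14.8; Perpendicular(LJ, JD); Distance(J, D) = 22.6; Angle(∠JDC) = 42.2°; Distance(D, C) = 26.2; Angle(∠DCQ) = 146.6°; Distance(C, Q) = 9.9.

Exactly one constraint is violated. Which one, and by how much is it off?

Distance(C, Q) = 9.9 — off by 5.80.

T = (0.00, 0.00) ✓; TF at 74.20° ✓; |TF| = 26.20 ✓; ∠TFL = 77.30° ✓; |FL| = 21.40 ✓; ∠(FL, LJ) = 90.00° ✓; |LJ| = 14.80 ✓; ∠(LJ, JD) = 90.00° ✓; |JD| = 22.60 ✓; ∠JDC = 42.20° ✓; |DC| = 26.20 ✓; ∠DCQ = 146.6° ✓; |CQ| = 4.100 ✗.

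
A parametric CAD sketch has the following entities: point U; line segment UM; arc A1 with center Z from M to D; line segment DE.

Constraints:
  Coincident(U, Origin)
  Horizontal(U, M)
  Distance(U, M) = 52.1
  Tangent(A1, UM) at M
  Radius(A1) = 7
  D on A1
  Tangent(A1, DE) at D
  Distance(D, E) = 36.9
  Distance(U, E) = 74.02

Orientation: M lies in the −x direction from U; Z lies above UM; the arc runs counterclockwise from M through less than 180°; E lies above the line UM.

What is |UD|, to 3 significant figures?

46.6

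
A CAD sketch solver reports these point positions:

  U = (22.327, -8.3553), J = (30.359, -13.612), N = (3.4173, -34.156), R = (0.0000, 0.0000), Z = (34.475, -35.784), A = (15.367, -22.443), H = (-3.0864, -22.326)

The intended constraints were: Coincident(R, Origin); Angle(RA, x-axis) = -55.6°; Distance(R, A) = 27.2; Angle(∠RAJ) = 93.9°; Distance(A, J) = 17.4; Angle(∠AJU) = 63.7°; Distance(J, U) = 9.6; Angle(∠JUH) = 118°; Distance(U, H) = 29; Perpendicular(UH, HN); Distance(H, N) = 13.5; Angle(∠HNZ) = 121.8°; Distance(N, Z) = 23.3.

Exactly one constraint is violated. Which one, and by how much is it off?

Distance(N, Z) = 23.3 — off by 7.80.

R = (0.00, 0.00) ✓; RA at -55.60° ✓; |RA| = 27.20 ✓; ∠RAJ = 93.90° ✓; |AJ| = 17.40 ✓; ∠AJU = 63.70° ✓; |JU| = 9.599 ✓; ∠JUH = 118.0° ✓; |UH| = 29.00 ✓; ∠(UH, HN) = 90.00° ✓; |HN| = 13.50 ✓; ∠HNZ = 121.8° ✓; |NZ| = 31.10 ✗.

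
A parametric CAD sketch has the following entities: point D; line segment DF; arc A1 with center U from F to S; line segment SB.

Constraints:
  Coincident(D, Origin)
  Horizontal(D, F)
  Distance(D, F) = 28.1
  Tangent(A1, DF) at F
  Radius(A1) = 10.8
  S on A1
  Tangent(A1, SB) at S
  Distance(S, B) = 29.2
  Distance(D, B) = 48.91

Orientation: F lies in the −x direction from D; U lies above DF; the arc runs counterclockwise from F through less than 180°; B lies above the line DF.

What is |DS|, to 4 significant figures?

22.33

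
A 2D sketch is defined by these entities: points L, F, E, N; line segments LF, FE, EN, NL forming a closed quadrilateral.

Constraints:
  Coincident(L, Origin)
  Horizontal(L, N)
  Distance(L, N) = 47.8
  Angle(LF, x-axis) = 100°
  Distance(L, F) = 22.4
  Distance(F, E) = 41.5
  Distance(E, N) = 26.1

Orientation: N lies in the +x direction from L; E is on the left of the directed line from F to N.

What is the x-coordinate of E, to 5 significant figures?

37.564

L is at the origin; L and N share the same y with |LN| = 47.8 and N in +x, so N = (47.8, 0). LF runs at 100.0° with |LF| = 22.4, so F = (-3.8897, 22.060). E is determined by |FE| = 41.5 and |EN| = 26.1 together: it lies at the intersection of circle(F, 41.5) and circle(N, 26.1). With |FN| = 56.200, the foot of the radical line on FN is 37.362 from F and the perpendicular offset is √(41.5² − 37.362²) = 18.065. Taking the left-of-FN solution: E = (37.564, 24.009).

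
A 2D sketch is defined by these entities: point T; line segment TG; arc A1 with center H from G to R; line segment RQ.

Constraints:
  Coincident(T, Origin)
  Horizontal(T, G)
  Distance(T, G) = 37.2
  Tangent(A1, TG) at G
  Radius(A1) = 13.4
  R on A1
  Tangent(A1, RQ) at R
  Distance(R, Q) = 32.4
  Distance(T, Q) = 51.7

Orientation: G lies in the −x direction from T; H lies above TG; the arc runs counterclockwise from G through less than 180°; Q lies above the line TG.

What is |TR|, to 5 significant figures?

27.334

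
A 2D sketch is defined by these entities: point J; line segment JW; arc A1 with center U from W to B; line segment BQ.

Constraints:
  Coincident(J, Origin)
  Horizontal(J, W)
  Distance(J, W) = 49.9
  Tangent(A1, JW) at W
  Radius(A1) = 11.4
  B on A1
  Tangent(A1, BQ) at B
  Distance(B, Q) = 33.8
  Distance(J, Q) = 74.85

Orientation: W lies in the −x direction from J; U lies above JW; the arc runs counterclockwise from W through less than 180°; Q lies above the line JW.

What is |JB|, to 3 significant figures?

44.1

J is at the origin; J and W share the same y with |JW| = 49.9 and W on the −x side, so W = (-49.9, 0.00). Since A1 is tangent to JW there, UW ⟂ JW, so U = W + (0, 11.4) = (-49.9, 11.4). Since UB ⟂ BQ (tangency), |UQ| = √(11.4² + 33.8²) = 35.7 regardless of where B sits on A1. So Q lies on both circle(J, 74.85) and circle(U, 35.7); the above-JW intersection is Q = (-59.2, 45.8). B is the foot of the tangent from Q: B = (-40.4, 17.7).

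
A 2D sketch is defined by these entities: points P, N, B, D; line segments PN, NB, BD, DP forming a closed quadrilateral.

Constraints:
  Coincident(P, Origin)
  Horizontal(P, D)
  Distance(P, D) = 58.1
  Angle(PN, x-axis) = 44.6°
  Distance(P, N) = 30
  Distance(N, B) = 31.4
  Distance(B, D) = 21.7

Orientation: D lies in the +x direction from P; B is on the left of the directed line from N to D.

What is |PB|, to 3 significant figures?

56.8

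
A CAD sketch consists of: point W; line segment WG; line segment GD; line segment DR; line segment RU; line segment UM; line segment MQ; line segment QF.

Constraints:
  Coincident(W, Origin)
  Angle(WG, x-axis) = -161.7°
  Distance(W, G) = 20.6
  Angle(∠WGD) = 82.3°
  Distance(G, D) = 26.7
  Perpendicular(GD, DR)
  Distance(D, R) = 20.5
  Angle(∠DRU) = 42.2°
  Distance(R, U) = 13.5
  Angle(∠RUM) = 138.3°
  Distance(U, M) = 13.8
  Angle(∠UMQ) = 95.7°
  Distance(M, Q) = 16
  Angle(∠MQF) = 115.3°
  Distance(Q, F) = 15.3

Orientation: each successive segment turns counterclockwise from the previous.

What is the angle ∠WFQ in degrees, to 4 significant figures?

76.28°

W is at the origin; WG runs at -161.7° with length 20.6, so G = (-19.56, -6.468). ∠WGD = 82.3° gives GD at -64.00° from the x-axis; with |GD| = 26.7, D = (-7.854, -30.47). The perpendicularity gives DR at right angles to GD, so DR runs at 26.00°; with |DR| = 20.5, R = (10.57, -21.48). ∠DRU = 42.2° gives RU at 163.8° from the x-axis; with |RU| = 13.5, U = (-2.392, -17.71). ∠RUM = 138.3° gives UM at -154.5° from the x-axis; with |UM| = 13.8, M = (-14.85, -23.65). ∠UMQ = 95.7° gives MQ at -70.20° from the x-axis; with |MQ| = 16.0, Q = (-9.428, -38.71). ∠MQF = 115.3° gives QF at -5.500° from the x-axis; with |QF| = 15.3, F = (5.801, -40.17). Then cos ∠WFQ = FW·FQ / (|FW||FQ|), giving 76.28°.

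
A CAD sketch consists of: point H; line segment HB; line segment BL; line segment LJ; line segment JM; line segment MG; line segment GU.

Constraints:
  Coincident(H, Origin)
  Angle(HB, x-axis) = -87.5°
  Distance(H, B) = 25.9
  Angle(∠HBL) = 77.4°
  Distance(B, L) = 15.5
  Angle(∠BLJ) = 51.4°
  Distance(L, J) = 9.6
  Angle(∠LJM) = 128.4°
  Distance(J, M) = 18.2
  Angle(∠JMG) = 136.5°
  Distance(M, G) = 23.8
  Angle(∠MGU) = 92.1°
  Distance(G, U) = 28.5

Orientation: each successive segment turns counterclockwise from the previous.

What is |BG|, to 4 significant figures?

27.42

H is at the origin; HB runs at -87.5° with length 25.9, so B = (1.130, -25.88). ∠HBL = 77.4° gives BL at 15.10° from the x-axis; with |BL| = 15.5, L = (16.09, -21.84). ∠BLJ = 51.4° gives LJ at 143.7° from the x-axis; with |LJ| = 9.6, J = (8.358, -16.15). ∠LJM = 128.4° gives JM at -164.7° from the x-axis; with |JM| = 18.2, M = (-9.197, -20.96). ∠JMG = 136.5° gives MG at -121.2° from the x-axis; with |MG| = 23.8, G = (-21.53, -41.31). Then |BG| = |G − B| = 27.42.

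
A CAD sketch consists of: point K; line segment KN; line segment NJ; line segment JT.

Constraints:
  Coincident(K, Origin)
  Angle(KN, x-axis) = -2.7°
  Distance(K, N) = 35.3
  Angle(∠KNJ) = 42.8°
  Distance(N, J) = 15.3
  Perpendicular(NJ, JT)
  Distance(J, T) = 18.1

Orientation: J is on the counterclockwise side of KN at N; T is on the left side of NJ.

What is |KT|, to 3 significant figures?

12.1

K is at the origin; KN runs at -2.7° with length 35.3, so N = 35.3·(cos -2.7°, sin -2.7°) = (35.3, -1.66). ∠KNJ = 42.8°, so NJ runs at -2.7° + (180° − 42.8°) = 134° from the x-axis; with |NJ| = 15.3, J = N + 15.3·(cos 134°, sin 134°) = (24.5, 9.25). NJ ⟂ JT; with |JT| = 18.1 on the left of NJ, T = J + 18.1·(-0.713, -0.701) = (11.6, -3.44). Then |KT| = |T − K| = 12.1.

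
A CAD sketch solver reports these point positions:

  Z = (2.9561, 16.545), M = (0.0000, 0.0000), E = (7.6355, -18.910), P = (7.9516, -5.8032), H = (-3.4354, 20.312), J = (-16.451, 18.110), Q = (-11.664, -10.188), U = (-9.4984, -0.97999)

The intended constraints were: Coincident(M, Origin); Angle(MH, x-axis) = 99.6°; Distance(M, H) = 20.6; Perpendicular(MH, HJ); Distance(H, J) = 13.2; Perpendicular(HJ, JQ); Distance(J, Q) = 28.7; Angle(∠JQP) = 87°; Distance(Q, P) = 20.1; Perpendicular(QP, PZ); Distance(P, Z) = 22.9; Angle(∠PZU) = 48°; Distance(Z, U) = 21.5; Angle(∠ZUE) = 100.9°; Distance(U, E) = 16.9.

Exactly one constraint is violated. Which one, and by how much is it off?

Distance(U, E) = 16.9 — off by 7.90.

M = (0.00, 0.00) ✓; MH at 99.60° ✓; |MH| = 20.60 ✓; ∠(MH, HJ) = 90.00° ✓; |HJ| = 13.20 ✓; ∠(HJ, JQ) = 90.00° ✓; |JQ| = 28.70 ✓; ∠JQP = 87.00° ✓; |QP| = 20.10 ✓; ∠(QP, PZ) = 90.00° ✓; |PZ| = 22.90 ✓; ∠PZU = 48.00° ✓; |ZU| = 21.50 ✓; ∠ZUE = 100.9° ✓; |UE| = 24.80 ✗.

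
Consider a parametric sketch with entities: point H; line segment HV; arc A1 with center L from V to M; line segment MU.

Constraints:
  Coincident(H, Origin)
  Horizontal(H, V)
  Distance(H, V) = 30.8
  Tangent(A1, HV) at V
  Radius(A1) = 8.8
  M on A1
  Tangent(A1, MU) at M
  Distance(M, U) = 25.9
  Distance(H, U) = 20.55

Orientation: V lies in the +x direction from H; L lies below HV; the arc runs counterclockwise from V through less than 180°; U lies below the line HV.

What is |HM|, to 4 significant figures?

24.98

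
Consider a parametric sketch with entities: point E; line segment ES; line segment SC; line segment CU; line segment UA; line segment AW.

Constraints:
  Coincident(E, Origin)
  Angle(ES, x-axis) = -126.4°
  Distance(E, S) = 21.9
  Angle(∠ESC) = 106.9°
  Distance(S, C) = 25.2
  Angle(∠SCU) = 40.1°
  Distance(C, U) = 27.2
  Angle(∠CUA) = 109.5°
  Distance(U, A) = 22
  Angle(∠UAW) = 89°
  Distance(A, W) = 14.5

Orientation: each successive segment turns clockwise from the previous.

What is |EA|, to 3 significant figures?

16.7

∠SCU = 40.1° gives CU at 20.6° from the x-axis; with |CU| = 27.2, U = (-11.3, 0.355). ∠CUA = 109.5° gives UA at -49.9° from the x-axis; with |UA| = 22.0, A = (2.88, -16.5). Then |EA| = |A − E| = 16.7.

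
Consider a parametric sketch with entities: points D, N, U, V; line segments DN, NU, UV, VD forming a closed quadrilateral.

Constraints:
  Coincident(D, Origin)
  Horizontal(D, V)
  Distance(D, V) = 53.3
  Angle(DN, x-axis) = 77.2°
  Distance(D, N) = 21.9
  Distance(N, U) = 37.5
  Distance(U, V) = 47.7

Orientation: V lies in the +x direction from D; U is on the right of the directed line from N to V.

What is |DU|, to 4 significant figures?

18.03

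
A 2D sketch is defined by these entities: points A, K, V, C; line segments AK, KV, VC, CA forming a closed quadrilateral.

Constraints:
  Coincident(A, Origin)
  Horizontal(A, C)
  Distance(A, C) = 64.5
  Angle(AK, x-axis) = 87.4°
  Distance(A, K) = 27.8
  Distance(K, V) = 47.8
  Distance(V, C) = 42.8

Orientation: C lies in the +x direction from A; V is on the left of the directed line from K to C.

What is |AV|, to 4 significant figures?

61.78

A is at the origin; A and C share the same y with |AC| = 64.5 and C in +x, so C = (64.5, 0). AK runs at 87.4° with |AK| = 27.8, so K = (1.261, 27.77). V is determined by |KV| = 47.8 and |VC| = 42.8 together: it lies at the intersection of circle(K, 47.8) and circle(C, 42.8). With |KC| = 69.07, the foot of the radical line on KC is 37.81 from K and the perpendicular offset is √(47.8² − 37.81²) = 29.24. Taking the left-of-KC solution: V = (47.64, 39.34).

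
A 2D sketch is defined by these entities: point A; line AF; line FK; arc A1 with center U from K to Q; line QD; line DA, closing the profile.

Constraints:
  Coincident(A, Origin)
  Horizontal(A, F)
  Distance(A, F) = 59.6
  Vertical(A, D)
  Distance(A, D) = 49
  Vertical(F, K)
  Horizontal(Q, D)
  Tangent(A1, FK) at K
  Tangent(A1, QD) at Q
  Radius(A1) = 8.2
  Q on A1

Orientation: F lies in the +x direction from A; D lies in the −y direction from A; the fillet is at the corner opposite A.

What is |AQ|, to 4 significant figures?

71.01

The virtual corner opposite A is at (59.60, -49.00). A1 meets FK tangentially, so UK is at right angles to FK and A1 meets QD tangentially, so UQ is at right angles to QD, with radius 8.2, so the center U sits 8.2 in from both sides at U = (51.40, -40.80). That places the tangent points at K = (59.60, -40.80) on FK and Q = (51.40, -49.00) on QD. Then |AQ| = |Q − A| = 71.01.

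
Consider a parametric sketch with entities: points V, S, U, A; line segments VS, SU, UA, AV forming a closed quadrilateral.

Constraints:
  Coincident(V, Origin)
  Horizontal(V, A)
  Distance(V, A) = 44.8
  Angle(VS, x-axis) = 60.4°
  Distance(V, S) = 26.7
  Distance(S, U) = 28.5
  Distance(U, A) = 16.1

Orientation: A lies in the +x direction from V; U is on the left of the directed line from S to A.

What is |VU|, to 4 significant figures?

43.51

Checks: |SU| = 28.50 ✓; |UA| = 16.10 ✓.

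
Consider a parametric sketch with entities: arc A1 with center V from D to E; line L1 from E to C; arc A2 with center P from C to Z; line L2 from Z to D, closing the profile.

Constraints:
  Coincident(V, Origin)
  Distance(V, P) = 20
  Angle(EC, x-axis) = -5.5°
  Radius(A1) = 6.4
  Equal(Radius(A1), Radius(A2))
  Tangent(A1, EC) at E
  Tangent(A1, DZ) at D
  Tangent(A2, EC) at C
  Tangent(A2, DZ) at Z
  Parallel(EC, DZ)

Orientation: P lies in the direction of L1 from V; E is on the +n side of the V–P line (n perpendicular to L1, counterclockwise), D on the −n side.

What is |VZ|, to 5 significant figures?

20.999

The slot axis is L1's direction at -5.5°, so u = (cos -5.5°, sin -5.5°) = (0.99540, -0.095846) and n = (−sin -5.5°, cos -5.5°) = (0.095846, 0.99540). V is at the origin and P lies 20.0 along u from V, so P = 20.0·u = (19.908, -1.9169). Tangency of A1 to both parallel lines with radius 6.4 puts E and D at V ± 6.4·n: E = (0.61341, 6.3705), D = (-0.61341, -6.3705). Equal radii place C and Z the same way about P: C = P + 6.4·n = (20.521, 4.4536), Z = P − 6.4·n = (19.295, -8.2875). Then |VZ| = |Z − V| = 20.999.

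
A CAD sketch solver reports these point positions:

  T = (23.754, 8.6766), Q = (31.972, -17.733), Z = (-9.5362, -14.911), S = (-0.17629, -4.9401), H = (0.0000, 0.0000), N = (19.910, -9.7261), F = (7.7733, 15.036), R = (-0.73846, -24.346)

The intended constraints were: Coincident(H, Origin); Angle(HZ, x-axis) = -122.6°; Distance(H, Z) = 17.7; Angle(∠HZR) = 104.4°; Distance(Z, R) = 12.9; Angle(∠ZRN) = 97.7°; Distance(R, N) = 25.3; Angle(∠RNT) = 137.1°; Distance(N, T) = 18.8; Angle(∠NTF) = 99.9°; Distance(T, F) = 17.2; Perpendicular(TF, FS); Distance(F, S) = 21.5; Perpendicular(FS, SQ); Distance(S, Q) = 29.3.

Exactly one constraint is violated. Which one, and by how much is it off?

Distance(S, Q) = 29.3 — off by 5.30.

H = (0.00, 0.00) ✓; HZ at -122.6° ✓; |HZ| = 17.70 ✓; ∠HZR = 104.4° ✓; |ZR| = 12.90 ✓; ∠ZRN = 97.70° ✓; |RN| = 25.30 ✓; ∠RNT = 137.1° ✓; |NT| = 18.80 ✓; ∠NTF = 99.90° ✓; |TF| = 17.20 ✓; ∠(TF, FS) = 90.00° ✓; |FS| = 21.50 ✓; ∠(FS, SQ) = 90.00° ✓; |SQ| = 34.60 ✗.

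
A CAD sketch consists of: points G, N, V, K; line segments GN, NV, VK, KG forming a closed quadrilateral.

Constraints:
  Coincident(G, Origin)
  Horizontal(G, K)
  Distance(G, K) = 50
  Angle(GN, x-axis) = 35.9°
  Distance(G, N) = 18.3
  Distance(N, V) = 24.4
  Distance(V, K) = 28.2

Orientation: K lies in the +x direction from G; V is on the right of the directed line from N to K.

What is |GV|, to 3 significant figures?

27.0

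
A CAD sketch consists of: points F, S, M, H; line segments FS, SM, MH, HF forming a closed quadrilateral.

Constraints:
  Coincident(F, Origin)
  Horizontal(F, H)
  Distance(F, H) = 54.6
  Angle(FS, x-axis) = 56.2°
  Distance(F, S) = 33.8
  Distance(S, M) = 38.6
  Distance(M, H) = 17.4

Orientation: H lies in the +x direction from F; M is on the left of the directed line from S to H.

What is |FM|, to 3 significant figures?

58.5

Checks: |SM| = 38.60 ✓; |MH| = 17.40 ✓.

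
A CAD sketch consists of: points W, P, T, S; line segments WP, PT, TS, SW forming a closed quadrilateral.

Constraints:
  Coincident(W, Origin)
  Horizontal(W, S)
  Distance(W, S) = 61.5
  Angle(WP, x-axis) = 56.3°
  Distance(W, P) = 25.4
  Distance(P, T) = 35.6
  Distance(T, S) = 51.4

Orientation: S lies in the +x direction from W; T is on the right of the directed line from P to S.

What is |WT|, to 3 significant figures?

18.9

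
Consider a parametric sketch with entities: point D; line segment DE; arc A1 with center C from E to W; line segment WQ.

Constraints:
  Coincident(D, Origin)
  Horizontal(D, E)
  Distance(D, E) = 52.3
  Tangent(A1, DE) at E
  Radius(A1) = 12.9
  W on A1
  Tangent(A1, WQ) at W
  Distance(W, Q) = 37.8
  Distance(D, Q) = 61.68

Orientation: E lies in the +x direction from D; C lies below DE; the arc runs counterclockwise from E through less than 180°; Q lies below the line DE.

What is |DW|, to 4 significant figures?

41.20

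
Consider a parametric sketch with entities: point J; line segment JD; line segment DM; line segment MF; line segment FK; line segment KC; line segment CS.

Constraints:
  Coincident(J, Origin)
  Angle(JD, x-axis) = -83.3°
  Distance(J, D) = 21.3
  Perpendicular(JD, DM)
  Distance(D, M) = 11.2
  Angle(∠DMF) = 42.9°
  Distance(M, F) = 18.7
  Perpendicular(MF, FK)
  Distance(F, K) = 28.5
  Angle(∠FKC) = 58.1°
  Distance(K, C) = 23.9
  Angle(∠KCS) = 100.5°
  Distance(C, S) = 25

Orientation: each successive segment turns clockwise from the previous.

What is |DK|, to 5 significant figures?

23.366

J is at the origin; JD runs at -83.3° with length 21.3, so D = (2.4851, -21.155). JD is perpendicular to DM, so DM runs at -173.30°; with |DM| = 11.2, M = (-8.6384, -22.461). ∠DMF = 42.9° gives MF at 49.600° from the x-axis; with |MF| = 18.7, F = (3.4814, -8.2205). MF is perpendicular to FK, so FK runs at -40.400°; with |FK| = 28.5, K = (25.185, -26.692). Then |DK| = |K − D| = 23.366.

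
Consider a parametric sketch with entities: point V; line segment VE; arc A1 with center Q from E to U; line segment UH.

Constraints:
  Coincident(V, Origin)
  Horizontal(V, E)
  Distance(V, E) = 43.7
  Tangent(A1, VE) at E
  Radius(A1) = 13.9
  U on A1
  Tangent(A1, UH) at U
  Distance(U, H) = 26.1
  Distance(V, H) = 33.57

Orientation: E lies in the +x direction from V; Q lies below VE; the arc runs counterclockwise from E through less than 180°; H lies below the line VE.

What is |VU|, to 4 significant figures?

32.63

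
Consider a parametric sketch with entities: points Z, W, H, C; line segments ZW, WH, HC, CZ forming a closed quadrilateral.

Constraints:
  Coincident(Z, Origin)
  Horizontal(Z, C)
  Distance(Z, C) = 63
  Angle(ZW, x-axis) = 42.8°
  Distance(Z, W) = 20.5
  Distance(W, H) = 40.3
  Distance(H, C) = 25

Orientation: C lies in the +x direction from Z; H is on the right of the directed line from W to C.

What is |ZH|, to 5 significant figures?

45.599

Z is at the origin; ZC is horizontal with |ZC| = 63.0 and C in +x, so C = (63.0, 0). ZW runs at 42.8° with |ZW| = 20.5, so W = (15.041, 13.929). H is determined by |WH| = 40.3 and |HC| = 25.0 together: it lies at the intersection of circle(W, 40.3) and circle(C, 25.0). With |WC| = 49.940, the foot of the radical line on WC is 34.973 from W and the perpendicular offset is √(40.3² − 34.973²) = 20.025. Taking the right-of-WC solution: H = (43.042, -15.055).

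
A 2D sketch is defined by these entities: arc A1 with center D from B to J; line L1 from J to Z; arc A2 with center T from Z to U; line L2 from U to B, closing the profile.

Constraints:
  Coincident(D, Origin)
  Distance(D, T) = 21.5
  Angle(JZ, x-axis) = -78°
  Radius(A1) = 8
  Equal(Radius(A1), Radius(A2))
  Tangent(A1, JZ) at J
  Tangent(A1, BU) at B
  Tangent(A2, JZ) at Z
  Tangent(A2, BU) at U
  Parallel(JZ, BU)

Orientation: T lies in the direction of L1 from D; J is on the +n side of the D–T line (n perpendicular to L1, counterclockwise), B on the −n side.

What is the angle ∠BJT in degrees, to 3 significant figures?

69.6°

The slot axis is L1's direction at -78.0°, so u = (cos -78.0°, sin -78.0°) = (0.208, -0.978) and n = (−sin -78.0°, cos -78.0°) = (0.978, 0.208). D is at the origin and T lies 21.5 along u from D, so T = 21.5·u = (4.47, -21.0). Tangency of A1 to both parallel lines with radius 8.0 puts J and B at D ± 8.0·n: J = (7.83, 1.66), B = (-7.83, -1.66). Then cos ∠BJT = JB·JT / (|JB||JT|), giving 69.6°.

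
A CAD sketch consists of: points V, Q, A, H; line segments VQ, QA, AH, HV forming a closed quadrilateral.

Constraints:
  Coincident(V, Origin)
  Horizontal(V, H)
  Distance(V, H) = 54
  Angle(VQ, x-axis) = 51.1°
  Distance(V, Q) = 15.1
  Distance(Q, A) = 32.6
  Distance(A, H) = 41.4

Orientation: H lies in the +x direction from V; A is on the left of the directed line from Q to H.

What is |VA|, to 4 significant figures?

47.66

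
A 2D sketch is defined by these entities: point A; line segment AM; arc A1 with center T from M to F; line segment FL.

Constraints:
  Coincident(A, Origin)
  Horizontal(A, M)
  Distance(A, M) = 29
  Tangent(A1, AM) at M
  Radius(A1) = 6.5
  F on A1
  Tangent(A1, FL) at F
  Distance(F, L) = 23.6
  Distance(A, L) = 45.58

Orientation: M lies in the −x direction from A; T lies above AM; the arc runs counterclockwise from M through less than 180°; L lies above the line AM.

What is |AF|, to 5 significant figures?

25.051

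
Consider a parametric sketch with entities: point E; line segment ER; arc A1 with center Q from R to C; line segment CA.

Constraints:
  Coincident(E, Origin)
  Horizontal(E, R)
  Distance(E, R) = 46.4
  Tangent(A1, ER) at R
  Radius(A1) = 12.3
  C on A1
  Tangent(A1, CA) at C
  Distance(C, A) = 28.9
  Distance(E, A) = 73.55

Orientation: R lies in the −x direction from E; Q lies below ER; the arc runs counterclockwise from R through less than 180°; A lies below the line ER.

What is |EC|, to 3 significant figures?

59.6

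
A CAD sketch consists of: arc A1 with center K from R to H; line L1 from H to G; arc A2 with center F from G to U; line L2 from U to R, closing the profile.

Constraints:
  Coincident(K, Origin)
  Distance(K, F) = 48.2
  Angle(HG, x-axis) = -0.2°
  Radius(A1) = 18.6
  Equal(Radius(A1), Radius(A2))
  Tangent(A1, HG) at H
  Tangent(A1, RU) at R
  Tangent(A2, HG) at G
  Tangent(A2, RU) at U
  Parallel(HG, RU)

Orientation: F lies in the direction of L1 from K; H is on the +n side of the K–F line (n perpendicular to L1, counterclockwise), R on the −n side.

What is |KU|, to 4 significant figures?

51.66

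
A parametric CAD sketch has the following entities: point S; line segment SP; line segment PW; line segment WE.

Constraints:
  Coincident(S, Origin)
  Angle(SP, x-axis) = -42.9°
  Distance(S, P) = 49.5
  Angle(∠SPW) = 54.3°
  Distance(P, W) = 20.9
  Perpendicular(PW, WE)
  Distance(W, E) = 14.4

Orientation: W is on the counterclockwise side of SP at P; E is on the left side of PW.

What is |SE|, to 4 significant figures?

27.01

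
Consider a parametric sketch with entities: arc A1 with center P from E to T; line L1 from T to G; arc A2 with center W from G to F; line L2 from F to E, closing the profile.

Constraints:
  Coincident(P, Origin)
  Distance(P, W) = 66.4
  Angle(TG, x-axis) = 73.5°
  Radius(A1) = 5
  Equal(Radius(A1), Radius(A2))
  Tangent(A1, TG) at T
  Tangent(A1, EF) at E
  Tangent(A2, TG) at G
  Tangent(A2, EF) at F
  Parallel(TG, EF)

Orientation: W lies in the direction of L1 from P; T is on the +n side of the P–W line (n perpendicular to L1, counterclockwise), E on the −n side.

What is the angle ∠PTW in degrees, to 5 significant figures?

85.694°

The slot axis is L1's direction at 73.5°, so u = (cos 73.5°, sin 73.5°) = (0.28402, 0.95882) and n = (−sin 73.5°, cos 73.5°) = (-0.95882, 0.28402). P is at the origin and W lies 66.4 along u from P, so W = 66.4·u = (18.859, 63.666). Tangency of A1 to both parallel lines with radius 5.0 puts T and E at P ± 5.0·n: T = (-4.7941, 1.4201), E = (4.7941, -1.4201). Then cos ∠PTW = TP·TW / (|TP||TW|), giving 85.694°.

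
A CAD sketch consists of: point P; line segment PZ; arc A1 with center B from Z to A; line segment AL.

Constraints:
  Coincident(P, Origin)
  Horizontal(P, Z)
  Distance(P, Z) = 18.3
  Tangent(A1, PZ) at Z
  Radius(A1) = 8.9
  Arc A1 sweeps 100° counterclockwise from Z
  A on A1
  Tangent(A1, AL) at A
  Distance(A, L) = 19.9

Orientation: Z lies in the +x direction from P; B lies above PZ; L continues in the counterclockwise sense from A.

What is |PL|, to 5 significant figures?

38.210

P is at the origin; P and Z share the same y with |PZ| = 18.3 and Z on the +x side, so Z = (18.300, 0.0000). Tangency of A1 to PZ means the radius BZ is perpendicular to PZ, so B = Z + (0, 8.9) = (18.300, 8.9000). On A1, Z sits at bearing -90° from B; a 100° counterclockwise sweep puts A at bearing 10°, so A = B + 8.9·(cos 10°, sin 10°) = (27.065, 10.445). Tangency of A1 to AL means the radius BA is perpendicular to AL, so AL runs along (−sin 10°, cos 10°); with |AL| = 19.9, L = (23.609, 30.043). Then |PL| = |L − P| = 38.210.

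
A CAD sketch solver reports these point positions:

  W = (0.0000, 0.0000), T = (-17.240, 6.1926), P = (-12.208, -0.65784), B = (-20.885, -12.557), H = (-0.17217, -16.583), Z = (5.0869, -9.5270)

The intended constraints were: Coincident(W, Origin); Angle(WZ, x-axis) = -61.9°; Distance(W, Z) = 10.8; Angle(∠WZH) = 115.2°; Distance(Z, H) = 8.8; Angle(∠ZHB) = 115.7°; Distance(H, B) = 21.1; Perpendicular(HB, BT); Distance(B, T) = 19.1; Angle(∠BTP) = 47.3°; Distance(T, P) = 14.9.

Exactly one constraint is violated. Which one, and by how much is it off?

Distance(T, P) = 14.9 — off by 6.40.

W = (0.00, 0.00) ✓; WZ at -61.90° ✓; |WZ| = 10.80 ✓; ∠WZH = 115.2° ✓; |ZH| = 8.800 ✓; ∠ZHB = 115.7° ✓; |HB| = 21.10 ✓; ∠(HB, BT) = 90.00° ✓; |BT| = 19.10 ✓; ∠BTP = 47.30° ✓; |TP| = 8.500 ✗.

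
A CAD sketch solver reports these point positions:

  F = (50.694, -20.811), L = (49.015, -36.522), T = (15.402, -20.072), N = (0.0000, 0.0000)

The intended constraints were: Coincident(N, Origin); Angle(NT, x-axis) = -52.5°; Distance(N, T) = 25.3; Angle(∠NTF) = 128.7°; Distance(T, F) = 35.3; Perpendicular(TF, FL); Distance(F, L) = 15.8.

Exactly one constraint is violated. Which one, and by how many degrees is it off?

Perpendicular(TF, FL) — off by 4.90°.

N = (0.00, 0.00) ✓; NT at -52.50° ✓; |NT| = 25.30 ✓; ∠NTF = 128.7° ✓; |TF| = 35.30 ✓; ∠(TF, FL) = 94.90° ✗; |FL| = 15.80 ✓.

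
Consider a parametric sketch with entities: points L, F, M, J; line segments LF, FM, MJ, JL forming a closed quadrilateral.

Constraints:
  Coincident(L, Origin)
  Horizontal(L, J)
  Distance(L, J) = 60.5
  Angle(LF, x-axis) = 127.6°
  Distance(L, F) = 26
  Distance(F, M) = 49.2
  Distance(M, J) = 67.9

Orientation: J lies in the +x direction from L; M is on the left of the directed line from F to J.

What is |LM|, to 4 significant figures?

57.93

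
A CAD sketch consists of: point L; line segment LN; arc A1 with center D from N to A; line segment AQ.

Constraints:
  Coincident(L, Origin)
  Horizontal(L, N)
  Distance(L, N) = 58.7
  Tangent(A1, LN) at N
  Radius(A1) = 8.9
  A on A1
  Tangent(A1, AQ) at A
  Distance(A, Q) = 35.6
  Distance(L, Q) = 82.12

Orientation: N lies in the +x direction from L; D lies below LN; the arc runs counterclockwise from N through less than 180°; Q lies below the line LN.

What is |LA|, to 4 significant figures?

52.81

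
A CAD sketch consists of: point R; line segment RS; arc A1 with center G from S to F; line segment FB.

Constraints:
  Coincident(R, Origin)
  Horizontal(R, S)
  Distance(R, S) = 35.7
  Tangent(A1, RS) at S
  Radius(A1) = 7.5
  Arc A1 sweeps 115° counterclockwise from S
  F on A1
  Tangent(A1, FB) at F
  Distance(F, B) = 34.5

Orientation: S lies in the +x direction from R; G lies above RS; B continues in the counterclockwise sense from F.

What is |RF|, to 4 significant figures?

43.82

A1 meets RS tangentially, so GS is at right angles to RS, so G = S + (0, 7.5) = (35.70, 7.500). On A1, S sits at bearing -90° from G; a 115° counterclockwise sweep puts F at bearing 25°, so F = G + 7.5·(cos 25°, sin 25°) = (42.50, 10.67). Then |RF| = |F − R| = 43.82.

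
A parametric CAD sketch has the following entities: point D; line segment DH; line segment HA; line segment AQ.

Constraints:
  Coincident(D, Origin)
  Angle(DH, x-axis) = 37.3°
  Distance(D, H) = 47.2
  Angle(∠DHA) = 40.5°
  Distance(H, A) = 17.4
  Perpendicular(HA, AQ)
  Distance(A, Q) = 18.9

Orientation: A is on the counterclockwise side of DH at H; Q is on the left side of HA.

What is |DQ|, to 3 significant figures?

21.9

D is at the origin; DH runs at 37.3° with length 47.2, so H = 47.2·(cos 37.3°, sin 37.3°) = (37.5, 28.6). ∠DHA = 40.5°, so HA runs at 37.3° + (180° − 40.5°) = 177° from the x-axis; with |HA| = 17.4, A = H + 17.4·(cos 177°, sin 177°) = (20.2, 29.6). HA is perpendicular to AQ; with |AQ| = 18.9 on the left of HA, Q = A + 18.9·(-0.0558, -0.998) = (19.1, 10.7). Then |DQ| = |Q − D| = 21.9.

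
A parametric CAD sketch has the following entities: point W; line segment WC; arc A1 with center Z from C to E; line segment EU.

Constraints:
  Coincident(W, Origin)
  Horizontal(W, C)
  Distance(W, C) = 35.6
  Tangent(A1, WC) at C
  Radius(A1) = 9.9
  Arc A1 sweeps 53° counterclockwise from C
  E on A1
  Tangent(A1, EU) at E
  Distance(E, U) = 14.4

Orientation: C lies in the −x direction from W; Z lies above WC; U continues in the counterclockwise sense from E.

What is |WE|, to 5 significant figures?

27.973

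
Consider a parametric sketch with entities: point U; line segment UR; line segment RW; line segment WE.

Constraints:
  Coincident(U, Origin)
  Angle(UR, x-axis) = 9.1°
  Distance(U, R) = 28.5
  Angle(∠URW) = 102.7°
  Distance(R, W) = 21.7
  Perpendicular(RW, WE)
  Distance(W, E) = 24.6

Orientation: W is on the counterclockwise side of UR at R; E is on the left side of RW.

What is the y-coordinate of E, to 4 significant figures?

27.71

U is at the origin; UR runs at 9.1° with length 28.5, so R = 28.5·(cos 9.1°, sin 9.1°) = (28.14, 4.508). ∠URW = 102.7°, so RW runs at 9.1° + (180° − 102.7°) = 86.40° from the x-axis; with |RW| = 21.7, W = R + 21.7·(cos 86.40°, sin 86.40°) = (29.50, 26.16). The perpendicularity gives WE at right angles to RW; with |WE| = 24.6 on the left of RW, E = W + 24.6·(-0.9980, 0.06279) = (4.952, 27.71). So E.y = 27.71.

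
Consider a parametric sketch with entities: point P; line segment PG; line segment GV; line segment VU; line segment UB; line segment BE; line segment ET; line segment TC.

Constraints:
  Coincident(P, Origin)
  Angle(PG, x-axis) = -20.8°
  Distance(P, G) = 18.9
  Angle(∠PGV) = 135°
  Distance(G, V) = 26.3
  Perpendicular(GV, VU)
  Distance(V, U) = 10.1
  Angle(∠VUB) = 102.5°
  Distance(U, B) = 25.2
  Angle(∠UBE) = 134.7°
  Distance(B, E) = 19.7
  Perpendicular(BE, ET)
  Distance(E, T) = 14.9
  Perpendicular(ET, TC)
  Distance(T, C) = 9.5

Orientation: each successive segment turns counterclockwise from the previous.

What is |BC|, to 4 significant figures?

18.06

P is at the origin; PG runs at -20.8° with length 18.9, so G = (17.67, -6.712). ∠PGV = 135.0° gives GV at 24.20° from the x-axis; with |GV| = 26.3, V = (41.66, 4.069). The perpendicularity gives VU at right angles to GV, so VU runs at 114.2°; with |VU| = 10.1, U = (37.52, 13.28). ∠VUB = 102.5° gives UB at -168.3° from the x-axis; with |UB| = 25.2, B = (12.84, 8.172). ∠UBE = 134.7° gives BE at -123.0° from the x-axis; with |BE| = 19.7, E = (2.111, -8.350). BE ⟂ ET, so ET runs at -33.00°; with |ET| = 14.9, T = (14.61, -16.47). ET ⟂ TC, so TC runs at 57.00°; with |TC| = 9.5, C = (19.78, -8.498). Then |BC| = |C − B| = 18.06.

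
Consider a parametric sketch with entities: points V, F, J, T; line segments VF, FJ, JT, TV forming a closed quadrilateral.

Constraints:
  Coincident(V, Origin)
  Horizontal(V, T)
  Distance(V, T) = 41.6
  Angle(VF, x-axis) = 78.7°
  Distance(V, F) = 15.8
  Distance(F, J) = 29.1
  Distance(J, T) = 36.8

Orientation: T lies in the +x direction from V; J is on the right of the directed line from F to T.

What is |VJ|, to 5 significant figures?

15.169

Checks: |FJ| = 29.10 ✓; |JT| = 36.80 ✓.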